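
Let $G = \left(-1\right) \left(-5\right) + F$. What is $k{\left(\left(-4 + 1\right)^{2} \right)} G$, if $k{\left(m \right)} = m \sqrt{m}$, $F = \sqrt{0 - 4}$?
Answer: $135 + 54 i \approx 135.0 + 54.0 i$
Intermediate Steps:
$F = 2 i$ ($F = \sqrt{-4} = 2 i \approx 2.0 i$)
$k{\left(m \right)} = m^{\frac{3}{2}}$
$G = 5 + 2 i$ ($G = \left(-1\right) \left(-5\right) + 2 i = 5 + 2 i \approx 5.0 + 2.0 i$)
$k{\left(\left(-4 + 1\right)^{2} \right)} G = \left(\left(-4 + 1\right)^{2}\right)^{\frac{3}{2}} \left(5 + 2 i\right) = \left(\left(-3\right)^{2}\right)^{\frac{3}{2}} \left(5 + 2 i\right) = 9^{\frac{3}{2}} \left(5 + 2 i\right) = 27 \left(5 + 2 i\right) = 135 + 54 i$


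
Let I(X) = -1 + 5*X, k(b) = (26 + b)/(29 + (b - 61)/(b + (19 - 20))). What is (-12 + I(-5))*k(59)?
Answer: -9367/84 ≈ -111.51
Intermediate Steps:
k(b) = (26 + b)/(29 + (-61 + b)/(-1 + b)) (k(b) = (26 + b)/(29 + (-61 + b)/(b - 1)) = (26 + b)/(29 + (-61 + b)/(-1 + b)))
(-12 + I(-5))*k(59) = (-12 + (-1 + 5*(-5)))*((-26 + 59**2 + 25*59)/(30*(-3 + 59))) = (-12 + (-1 - 25))*((1/30)*(-26 + 3481 + 1475)/56) = (-12 - 26)*((1/30)*(1/56)*4930) = -38*493/168 = -9367/84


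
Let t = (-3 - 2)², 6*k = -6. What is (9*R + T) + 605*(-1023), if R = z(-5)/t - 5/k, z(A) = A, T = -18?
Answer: -3094449/5 ≈ -6.1889e+5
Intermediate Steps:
k = -1 (k = (⅙)*(-6) = -1)
t = 25 (t = (-5)² = 25)
R = 24/5 (R = -5/25 - 5/(-1) = -5*1/25 - 5*(-1) = -⅕ + 5 = 24/5 ≈ 4.8000)
(9*R + T) + 605*(-1023) = (9*(24/5) - 18) + 605*(-1023) = (216/5 - 18) - 618915 = 126/5 - 618915 = -3094449/5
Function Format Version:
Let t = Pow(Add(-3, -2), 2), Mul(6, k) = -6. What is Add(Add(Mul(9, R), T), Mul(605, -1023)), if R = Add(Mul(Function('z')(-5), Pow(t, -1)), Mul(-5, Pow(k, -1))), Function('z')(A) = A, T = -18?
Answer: Rational(-3094449, 5) ≈ -6.1889e+5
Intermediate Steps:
k = -1 (k = Mul(Rational(1, 6), -6) = -1)
t = 25 (t = Pow(-5, 2) = 25)
R = Rational(24, 5) (R = Add(Mul(-5, Pow(25, -1)), Mul(-5, Pow(-1, -1))) = Add(Mul(-5, Rational(1, 25)), Mul(-5, -1)) = Add(Rational(-1, 5), 5) = Rational(24, 5) ≈ 4.8000)
Add(Add(Mul(9, R), T), Mul(605, -1023)) = Add(Add(Mul(9, Rational(24, 5)), -18), Mul(605, -1023)) = Add(Add(Rational(216, 5), -18), -618915) = Add(Rational(126, 5), -618915) = Rational(-3094449, 5)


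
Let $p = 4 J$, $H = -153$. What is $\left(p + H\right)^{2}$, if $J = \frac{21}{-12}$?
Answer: $25600$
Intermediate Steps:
$J = - \frac{7}{4}$ ($J = 21 \left(- \frac{1}{12}\right) = - \frac{7}{4} \approx -1.75$)
$p = -7$ ($p = 4 \left(- \frac{7}{4}\right) = -7$)
$\left(p + H\right)^{2} = \left(-7 - 153\right)^{2} = \left(-160\right)^{2} = 25600$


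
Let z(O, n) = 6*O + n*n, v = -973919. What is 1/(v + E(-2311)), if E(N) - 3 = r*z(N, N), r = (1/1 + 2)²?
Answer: 1/46967779 ≈ 2.1291e-8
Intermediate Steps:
z(O, n) = n² + 6*O (z(O, n) = 6*O + n² = n² + 6*O)
r = 9 (r = (1 + 2)² = 3² = 9)
E(N) = 3 + 9*N² + 54*N (E(N) = 3 + 9*(N² + 6*N) = 3 + (9*N² + 54*N) = 3 + 9*N² + 54*N)
1/(v + E(-2311)) = 1/(-973919 + (3 + 9*(-2311)² + 54*(-2311))) = 1/(-973919 + (3 + 9*5340721 - 124794)) = 1/(-973919 + (3 + 48066489 - 124794)) = 1/(-973919 + 47941698) = 1/46967779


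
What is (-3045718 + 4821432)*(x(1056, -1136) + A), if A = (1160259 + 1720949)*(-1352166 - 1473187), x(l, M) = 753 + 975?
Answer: -14455074921615992944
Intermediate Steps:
x(l, M) = 1728
A = -8140429666424 (A = 2881208*(-2825353) = -8140429666424)
(-3045718 + 4821432)*(x(1056, -1136) + A) = (-3045718 + 4821432)*(1728 - 8140429666424) = 1775714*(-8140429664696) = -14455074921615992944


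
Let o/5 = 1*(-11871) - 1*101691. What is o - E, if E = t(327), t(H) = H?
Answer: -568137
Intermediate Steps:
E = 327
o = -567810 (o = 5*(1*(-11871) - 1*101691) = 5*(-11871 - 101691) = 5*(-113562) = -567810)
o - E = -567810 - 1*327 = -567810 - 327 = -568137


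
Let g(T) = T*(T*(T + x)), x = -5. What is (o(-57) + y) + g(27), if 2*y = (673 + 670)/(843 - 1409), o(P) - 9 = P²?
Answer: 21841729/1132 ≈ 19295.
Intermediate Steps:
g(T) = T²*(-5 + T) (g(T) = T*(T*(T - 5)) = T*(T*(-5 + T)) = T²*(-5 + T))
o(P) = 9 + P²
y = -1343/1132 (y = ((673 + 670)/(843 - 1409))/2 = (1343/(-566))/2 = (1343*(-1/566))/2 = (½)*(-1343/566) = -1343/1132 ≈ -1.1864)
(o(-57) + y) + g(27) = ((9 + (-57)²) - 1343/1132) + 27²*(-5 + 27) = ((9 + 3249) - 1343/1132) + 729*22 = (3258 - 1343/1132) + 16038 = 3686713/1132 + 16038 = 21841729/1132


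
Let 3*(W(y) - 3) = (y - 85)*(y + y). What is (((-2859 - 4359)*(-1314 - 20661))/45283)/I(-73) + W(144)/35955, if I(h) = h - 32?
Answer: -126135047341/3799017285 ≈ -33.202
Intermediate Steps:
I(h) = -32 + h
W(y) = 3 + 2*y*(-85 + y)/3 (W(y) = 3 + ((y - 85)*(y + y))/3 = 3 + ((-85 + y)*(2*y))/3 = 3 + (2*y*(-85 + y))/3 = 3 + 2*y*(-85 + y)/3)
(((-2859 - 4359)*(-1314 - 20661))/45283)/I(-73) + W(144)/35955 = (((-2859 - 4359)*(-1314 - 20661))/45283)/(-32 - 73) + (3 - 170/3*144 + (⅔)*144²)/35955 = (-7218*(-21975)*(1/45283))/(-105) + (3 - 8160 + (⅔)*20736)*(1/35955) = (158615550*(1/45283))*(-1/105) + (3 - 8160 + 13824)*(1/35955) = (158615550/45283)*(-1/105) + 5667*(1/35955) = -10574370/316981 + 1889/11985 = -126135047341/3799017285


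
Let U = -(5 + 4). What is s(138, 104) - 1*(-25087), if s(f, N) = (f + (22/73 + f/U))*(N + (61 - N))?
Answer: 7136783/219 ≈ 32588.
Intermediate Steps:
U = -9 (U = -1*9 = -9)
s(f, N) = 1342/73 + 488*f/9 (s(f, N) = (f + (22/73 + f/(-9)))*(N + (61 - N)) = (f + (22*(1/73) + f*(-1/9)))*61 = (f + (22/73 - f/9))*61 = (22/73 + 8*f/9)*61 = 1342/73 + 488*f/9)
s(138, 104) - 1*(-25087) = (1342/73 + (488/9)*138) - 1*(-25087) = (1342/73 + 22448/3) + 25087 = 1642730/219 + 25087 = 7136783/219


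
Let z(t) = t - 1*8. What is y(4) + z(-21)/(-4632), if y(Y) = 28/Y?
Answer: 32453/4632 ≈ 7.0063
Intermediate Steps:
z(t) = -8 + t (z(t) = t - 8 = -8 + t)
y(4) + z(-21)/(-4632) = 28/4 + (-8 - 21)/(-4632) = 28*(1/4) - 29*(-1/4632) = 7 + 29/4632 = 32453/4632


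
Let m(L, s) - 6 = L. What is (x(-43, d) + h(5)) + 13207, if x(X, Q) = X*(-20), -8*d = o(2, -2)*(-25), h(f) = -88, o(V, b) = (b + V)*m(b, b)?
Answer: 13979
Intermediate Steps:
m(L, s) = 6 + L
o(V, b) = (6 + b)*(V + b) (o(V, b) = (b + V)*(6 + b) = (V + b)*(6 + b) = (6 + b)*(V + b))
d = 0 (d = -(6 - 2)*(2 - 2)*(-25)/8 = -4*0*(-25)/8 = -0*(-25) = -1/8*0 = 0)
x(X, Q) = -20*X
(x(-43, d) + h(5)) + 13207 = (-20*(-43) - 88) + 13207 = (860 - 88) + 13207 = 772 + 13207 = 13979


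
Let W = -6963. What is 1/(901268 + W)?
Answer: 1/894305 ≈ 1.1182e-6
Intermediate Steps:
1/(901268 + W) = 1/(901268 - 6963) = 1/894305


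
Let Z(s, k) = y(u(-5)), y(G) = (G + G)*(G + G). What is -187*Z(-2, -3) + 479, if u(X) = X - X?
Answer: 479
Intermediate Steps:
u(X) = 0
y(G) = 4*G**2 (y(G) = (2*G)*(2*G) = 4*G**2)
Z(s, k) = 0 (Z(s, k) = 4*0**2 = 4*0 = 0)
-187*Z(-2, -3) + 479 = -187*0 + 479 = 0 + 479 = 479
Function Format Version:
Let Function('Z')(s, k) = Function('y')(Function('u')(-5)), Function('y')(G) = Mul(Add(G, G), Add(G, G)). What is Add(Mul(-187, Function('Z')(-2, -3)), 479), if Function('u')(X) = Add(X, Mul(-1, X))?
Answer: 479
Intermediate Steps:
Function('u')(X) = 0
Function('y')(G) = Mul(4, Pow(G, 2)) (Function('y')(G) = Mul(Mul(2, G), Mul(2, G)) = Mul(4, Pow(G, 2)))
Function('Z')(s, k) = 0 (Function('Z')(s, k) = Mul(4, Pow(0, 2)) = Mul(4, 0) = 0)
Add(Mul(-187, Function('Z')(-2, -3)), 479) = Add(Mul(-187, 0), 479) = Add(0, 479) = 479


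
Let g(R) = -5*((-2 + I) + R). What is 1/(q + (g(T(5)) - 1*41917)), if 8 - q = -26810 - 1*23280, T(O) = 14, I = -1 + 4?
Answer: 1/8106 ≈ 0.00012337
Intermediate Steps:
I = 3
q = 50098 (q = 8 - (-26810 - 1*23280) = 8 - (-26810 - 23280) = 8 - 1*(-50090) = 8 + 50090 = 50098)
g(R) = -5 - 5*R (g(R) = -5*((-2 + 3) + R) = -5*(1 + R) = -5 - 5*R)
1/(q + (g(T(5)) - 1*41917)) = 1/(50098 + ((-5 - 5*14) - 1*41917)) = 1/(50098 + ((-5 - 70) - 41917)) = 1/(50098 + (-75 - 41917)) = 1/(50098 - 41992) = 1/8106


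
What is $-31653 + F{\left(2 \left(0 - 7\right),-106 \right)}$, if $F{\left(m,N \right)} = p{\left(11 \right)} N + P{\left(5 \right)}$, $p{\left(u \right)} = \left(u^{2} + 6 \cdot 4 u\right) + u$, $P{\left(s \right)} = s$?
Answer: $-73624$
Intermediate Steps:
$p{\left(u \right)} = u^{2} + 25 u$ ($p{\left(u \right)} = \left(u^{2} + 24 u\right) + u = u^{2} + 25 u$)
$F{\left(m,N \right)} = 5 + 396 N$ ($F{\left(m,N \right)} = 11 \left(25 + 11\right) N + 5 = 11 \cdot 36 N + 5 = 396 N + 5 = 5 + 396 N$)
$-31653 + F{\left(2 \left(0 - 7\right),-106 \right)} = -31653 + \left(5 + 396 \left(-106\right)\right) = -31653 + \left(5 - 41976\right) = -31653 - 41971 = -73624$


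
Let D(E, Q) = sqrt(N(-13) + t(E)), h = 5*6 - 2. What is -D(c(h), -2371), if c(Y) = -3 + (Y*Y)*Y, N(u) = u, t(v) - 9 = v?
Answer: -sqrt(21945) ≈ -148.14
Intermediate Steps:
t(v) = 9 + v
h = 28 (h = 30 - 2 = 28)
c(Y) = -3 + Y**3 (c(Y) = -3 + Y**2*Y = -3 + Y**3)
D(E, Q) = sqrt(-4 + E) (D(E, Q) = sqrt(-13 + (9 + E)) = sqrt(-4 + E))
-D(c(h), -2371) = -sqrt(-4 + (-3 + 28**3)) = -sqrt(-4 + (-3 + 21952)) = -sqrt(-4 + 21949) = -sqrt(21945)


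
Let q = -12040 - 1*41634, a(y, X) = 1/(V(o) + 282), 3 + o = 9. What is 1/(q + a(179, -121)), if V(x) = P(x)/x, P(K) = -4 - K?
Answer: -841/45139831 ≈ -1.8631e-5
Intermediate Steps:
o = 6 (o = -3 + 9 = 6)
V(x) = (-4 - x)/x
a(y, X) = 3/841 (a(y, X) = 1/((-4 - 1*6)/6 + 282) = 1/((-4 - 6)/6 + 282) = 1/((⅙)*(-10) + 282) = 1/(-5/3 + 282) = 1/(841/3) = 3/841)
q = -53674 (q = -12040 - 41634 = -53674)
1/(q + a(179, -121)) = 1/(-53674 + 3/841) = 1/(-45139831/841) = -841/45139831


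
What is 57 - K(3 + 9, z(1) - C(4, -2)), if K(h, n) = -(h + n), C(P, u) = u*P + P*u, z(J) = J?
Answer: 86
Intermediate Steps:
C(P, u) = 2*P*u (C(P, u) = P*u + P*u = 2*P*u)
K(h, n) = -h - n
57 - K(3 + 9, z(1) - C(4, -2)) = 57 - (-(3 + 9) - (1 - 2*4*(-2))) = 57 - (-1*12 - (1 - 1*(-16))) = 57 - (-12 - (1 + 16)) = 57 - (-12 - 1*17) = 57 - (-12 - 17) = 57 - 1*(-29) = 57 + 29 = 86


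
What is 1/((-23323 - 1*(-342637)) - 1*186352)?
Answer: 1/132962 ≈ 7.5209e-6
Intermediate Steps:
1/((-23323 - 1*(-342637)) - 1*186352) = 1/((-23323 + 342637) - 186352) = 1/(319314 - 186352) = 1/132962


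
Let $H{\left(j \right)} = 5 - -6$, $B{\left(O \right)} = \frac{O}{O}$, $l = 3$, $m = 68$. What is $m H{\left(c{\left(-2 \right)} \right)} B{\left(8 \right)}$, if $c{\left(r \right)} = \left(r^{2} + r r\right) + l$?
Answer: $748$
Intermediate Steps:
$c{\left(r \right)} = 3 + 2 r^{2}$ ($c{\left(r \right)} = \left(r^{2} + r r\right) + 3 = \left(r^{2} + r^{2}\right) + 3 = 2 r^{2} + 3 = 3 + 2 r^{2}$)
$B{\left(O \right)} = 1$
$H{\left(j \right)} = 11$ ($H{\left(j \right)} = 5 + 6 = 11$)
$m H{\left(c{\left(-2 \right)} \right)} B{\left(8 \right)} = 68 \cdot 11 \cdot 1 = 748 \cdot 1 = 748$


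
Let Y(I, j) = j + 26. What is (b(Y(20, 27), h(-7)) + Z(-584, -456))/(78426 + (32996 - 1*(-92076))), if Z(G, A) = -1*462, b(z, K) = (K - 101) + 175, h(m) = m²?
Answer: -339/203498 ≈ -0.0016659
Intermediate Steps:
Y(I, j) = 26 + j
b(z, K) = 74 + K (b(z, K) = (-101 + K) + 175 = 74 + K)
Z(G, A) = -462
(b(Y(20, 27), h(-7)) + Z(-584, -456))/(78426 + (32996 - 1*(-92076))) = ((74 + (-7)²) - 462)/(78426 + (32996 - 1*(-92076))) = ((74 + 49) - 462)/(78426 + (32996 + 92076)) = (123 - 462)/(78426 + 125072) = -339/203498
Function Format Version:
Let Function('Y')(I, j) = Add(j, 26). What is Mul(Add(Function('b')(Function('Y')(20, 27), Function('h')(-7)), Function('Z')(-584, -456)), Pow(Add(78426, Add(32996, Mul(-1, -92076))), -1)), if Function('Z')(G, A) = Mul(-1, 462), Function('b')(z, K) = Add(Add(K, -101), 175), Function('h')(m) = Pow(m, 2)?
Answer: Rational(-339, 203498) ≈ -0.0016659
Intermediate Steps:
Function('Y')(I, j) = Add(26, j)
Function('b')(z, K) = Add(74, K) (Function('b')(z, K) = Add(Add(-101, K), 175) = Add(74, K))
Function('Z')(G, A) = -462
Mul(Add(Function('b')(Function('Y')(20, 27), Function('h')(-7)), Function('Z')(-584, -456)), Pow(Add(78426, Add(32996, Mul(-1, -92076))), -1)) = Mul(Add(Add(74, Pow(-7, 2)), -462), Pow(Add(78426, Add(32996, Mul(-1, -92076))), -1)) = Mul(Add(Add(74, 49), -462), Pow(Add(78426, Add(32996, 92076)), -1)) = Mul(Add(123, -462), Pow(Add(78426, 125072), -1)) = Mul(-339, Pow(203498, -1)) = Mul(-339, Rational(1, 203498)) = Rational(-339, 203498)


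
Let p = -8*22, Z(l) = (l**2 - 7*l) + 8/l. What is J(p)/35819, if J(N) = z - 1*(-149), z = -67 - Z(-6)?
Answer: 16/107457 ≈ 0.00014890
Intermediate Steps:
Z(l) = l**2 - 7*l + 8/l
p = -176
z = -431/3 (z = -67 - (8 + (-6)**2*(-7 - 6))/(-6) = -67 - (-1)*(8 + 36*(-13))/6 = -67 - (-1)*(8 - 468)/6 = -67 - (-1)*(-460)/6 = -67 - 1*230/3 = -67 - 230/3 = -431/3 ≈ -143.67)
J(N) = 16/3 (J(N) = -431/3 - 1*(-149) = -431/3 + 149 = 16/3)
J(p)/35819 = (16/3)/35819 = (16/3)*(1/35819) = 16/107457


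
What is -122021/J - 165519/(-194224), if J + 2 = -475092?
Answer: 51168245245/46137328528 ≈ 1.1090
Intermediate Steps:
J = -475094 (J = -2 - 475092 = -475094)
-122021/J - 165519/(-194224) = -122021/(-475094) - 165519/(-194224) = -122021*(-1/475094) - 165519*(-1/194224) = 122021/475094 + 165519/194224 = 51168245245/46137328528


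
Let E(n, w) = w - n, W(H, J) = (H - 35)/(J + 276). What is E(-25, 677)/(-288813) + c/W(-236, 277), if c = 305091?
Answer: -16242392923947/26089441 ≈ -6.2257e+5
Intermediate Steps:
W(H, J) = (-35 + H)/(276 + J)
E(-25, 677)/(-288813) + c/W(-236, 277) = (677 - 1*(-25))/(-288813) + 305091/(((-35 - 236)/(276 + 277))) = (677 + 25)*(-1/288813) + 305091/((-271/553)) = 702*(-1/288813) + 305091/(((1/553)*(-271))) = -234/96271 + 305091/(-271/553) = -234/96271 + 305091*(-553/271) = -234/96271 - 168715323/271 = -16242392923947/26089441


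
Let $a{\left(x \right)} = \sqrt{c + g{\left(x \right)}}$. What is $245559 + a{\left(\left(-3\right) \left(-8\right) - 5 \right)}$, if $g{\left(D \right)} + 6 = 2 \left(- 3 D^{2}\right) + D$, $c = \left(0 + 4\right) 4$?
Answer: $245559 + i \sqrt{2137} \approx 2.4556 \cdot 10^{5} + 46.228 i$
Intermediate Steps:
$c = 16$ ($c = 4 \cdot 4 = 16$)
$g{\left(D \right)} = -6 + D - 6 D^{2}$ ($g{\left(D \right)} = -6 + \left(2 \left(- 3 D^{2}\right) + D\right) = -6 - \left(- D + 6 D^{2}\right) = -6 + D - 6 D^{2}$)
$a{\left(x \right)} = \sqrt{10 + x - 6 x^{2}}$ ($a{\left(x \right)} = \sqrt{16 - \left(6 - x + 6 x^{2}\right)} = \sqrt{10 + x - 6 x^{2}}$)
$245559 + a{\left(\left(-3\right) \left(-8\right) - 5 \right)} = 245559 + \sqrt{10 - -19 - 6 \left(\left(-3\right) \left(-8\right) - 5\right)^{2}} = 245559 + \sqrt{10 + \left(24 - 5\right) - 6 \left(24 - 5\right)^{2}} = 245559 + \sqrt{10 + 19 - 6 \cdot 19^{2}} = 245559 + \sqrt{10 + 19 - 2166} = 245559 + \sqrt{-2137} = 245559 + i \sqrt{2137}$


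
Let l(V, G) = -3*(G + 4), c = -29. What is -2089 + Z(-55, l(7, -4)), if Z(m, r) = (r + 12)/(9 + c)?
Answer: -10448/5 ≈ -2089.6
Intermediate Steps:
l(V, G) = -12 - 3*G (l(V, G) = -3*(4 + G) = -12 - 3*G)
Z(m, r) = -⅗ - r/20 (Z(m, r) = (r + 12)/(9 - 29) = (12 + r)/(-20) = (12 + r)*(-1/20) = -⅗ - r/20)
-2089 + Z(-55, l(7, -4)) = -2089 + (-⅗ - (-12 - 3*(-4))/20) = -2089 + (-⅗ - (-12 + 12)/20) = -2089 + (-⅗ - 1/20*0) = -2089 + (-⅗ + 0) = -2089 - ⅗ = -10448/5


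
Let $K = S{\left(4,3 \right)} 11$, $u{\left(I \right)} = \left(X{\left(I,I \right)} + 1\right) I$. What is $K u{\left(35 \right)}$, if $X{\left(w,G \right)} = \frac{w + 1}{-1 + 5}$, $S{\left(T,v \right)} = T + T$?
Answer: $30800$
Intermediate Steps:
$S{\left(T,v \right)} = 2 T$
$X{\left(w,G \right)} = \frac{1}{4} + \frac{w}{4}$ ($X{\left(w,G \right)} = \frac{1 + w}{4} = \left(1 + w\right) \frac{1}{4} = \frac{1}{4} + \frac{w}{4}$)
$u{\left(I \right)} = I \left(\frac{5}{4} + \frac{I}{4}\right)$ ($u{\left(I \right)} = \left(\left(\frac{1}{4} + \frac{I}{4}\right) + 1\right) I = \left(\frac{5}{4} + \frac{I}{4}\right) I = I \left(\frac{5}{4} + \frac{I}{4}\right)$)
$K = 88$ ($K = 2 \cdot 4 \cdot 11 = 8 \cdot 11 = 88$)
$K u{\left(35 \right)} = 88 \cdot \frac{1}{4} \cdot 35 \left(5 + 35\right) = 88 \cdot \frac{1}{4} \cdot 35 \cdot 40 = 88 \cdot 350 = 30800$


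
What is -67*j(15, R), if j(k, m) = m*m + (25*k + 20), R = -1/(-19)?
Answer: -9553932/361 ≈ -26465.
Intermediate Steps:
R = 1/19 (R = -1*(-1/19) = 1/19 ≈ 0.052632)
j(k, m) = 20 + m² + 25*k (j(k, m) = m² + (20 + 25*k) = 20 + m² + 25*k)
-67*j(15, R) = -67*(20 + (1/19)² + 25*15) = -67*(20 + 1/361 + 375) = -67*142596/361 = -9553932/361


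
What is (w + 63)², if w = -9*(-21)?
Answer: 63504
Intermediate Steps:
w = 189
(w + 63)² = (189 + 63)² = 252² = 63504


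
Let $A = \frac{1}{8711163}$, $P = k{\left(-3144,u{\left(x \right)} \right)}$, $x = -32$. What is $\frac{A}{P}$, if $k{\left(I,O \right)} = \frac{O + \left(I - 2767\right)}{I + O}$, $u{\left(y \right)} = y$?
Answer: $\frac{3176}{51770441709} \approx 6.1348 \cdot 10^{-8}$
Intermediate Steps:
$k{\left(I,O \right)} = \frac{-2767 + I + O}{I + O}$ ($k{\left(I,O \right)} = \frac{O + \left(-2767 + I\right)}{I + O} = \frac{-2767 + I + O}{I + O}$)
$P = \frac{5943}{3176}$ ($P = \frac{-2767 - 3144 - 32}{-3144 - 32} = \frac{1}{-3176} \left(-5943\right) = \left(- \frac{1}{3176}\right) \left(-5943\right) = \frac{5943}{3176} \approx 1.8712$)
$A = \frac{1}{8711163} \approx 1.148 \cdot 10^{-7}$
$\frac{A}{P} = \frac{1}{8711163 \cdot \frac{5943}{3176}} = \frac{1}{8711163} \cdot \frac{3176}{5943} = \frac{3176}{51770441709}$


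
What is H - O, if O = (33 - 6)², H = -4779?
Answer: -5508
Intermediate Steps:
O = 729 (O = 27² = 729)
H - O = -4779 - 1*729 = -4779 - 729 = -5508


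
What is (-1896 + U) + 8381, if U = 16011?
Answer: 22496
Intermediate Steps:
(-1896 + U) + 8381 = (-1896 + 16011) + 8381 = 14115 + 8381 = 22496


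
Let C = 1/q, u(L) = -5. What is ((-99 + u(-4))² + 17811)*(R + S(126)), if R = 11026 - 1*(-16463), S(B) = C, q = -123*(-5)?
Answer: 483960504472/615 ≈ 7.8693e+8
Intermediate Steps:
q = 615
C = 1/615 ≈ 0.0016260
S(B) = 1/615
R = 27489 (R = 11026 + 16463 = 27489)
((-99 + u(-4))² + 17811)*(R + S(126)) = ((-99 - 5)² + 17811)*(27489 + 1/615) = ((-104)² + 17811)*(16905736/615) = (10816 + 17811)*(16905736/615) = 28627*(16905736/615) = 483960504472/615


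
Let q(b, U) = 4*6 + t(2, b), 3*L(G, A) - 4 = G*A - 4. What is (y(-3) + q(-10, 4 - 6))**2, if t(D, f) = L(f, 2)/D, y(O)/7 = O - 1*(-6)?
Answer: 15625/9 ≈ 1736.1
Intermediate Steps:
L(G, A) = A*G/3 (L(G, A) = 4/3 + (G*A - 4)/3 = 4/3 + (A*G - 4)/3 = 4/3 + (-4 + A*G)/3 = 4/3 + (-4/3 + A*G/3) = A*G/3)
y(O) = 42 + 7*O (y(O) = 7*(O - 1*(-6)) = 7*(O + 6) = 7*(6 + O) = 42 + 7*O)
t(D, f) = 2*f/(3*D) (t(D, f) = ((1/3)*2*f)/D = (2*f/3)/D = 2*f/(3*D))
q(b, U) = 24 + b/3 (q(b, U) = 4*6 + (2/3)*b/2 = 24 + (2/3)*b*(1/2) = 24 + b/3)
(y(-3) + q(-10, 4 - 6))**2 = ((42 + 7*(-3)) + (24 + (1/3)*(-10)))**2 = ((42 - 21) + (24 - 10/3))**2 = (21 + 62/3)**2 = (125/3)**2 = 15625/9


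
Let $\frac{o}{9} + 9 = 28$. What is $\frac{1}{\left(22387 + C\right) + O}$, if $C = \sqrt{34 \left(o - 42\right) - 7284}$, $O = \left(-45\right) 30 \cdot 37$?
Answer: $- \frac{27563}{759721867} - \frac{3 i \sqrt{322}}{759721867} \approx -3.628 \cdot 10^{-5} - 7.0859 \cdot 10^{-8} i$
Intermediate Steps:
$o = 171$ ($o = -81 + 9 \cdot 28 = -81 + 252 = 171$)
$O = -49950$ ($O = \left(-1350\right) 37 = -49950$)
$C = 3 i \sqrt{322}$ ($C = \sqrt{34 \left(171 - 42\right) - 7284} = \sqrt{34 \cdot 129 - 7284} = \sqrt{4386 - 7284} = \sqrt{-2898} = 3 i \sqrt{322} \approx 53.833 i$)
$\frac{1}{\left(22387 + C\right) + O} = \frac{1}{\left(22387 + 3 i \sqrt{322}\right) - 49950} = \frac{1}{-27563 + 3 i \sqrt{322}}$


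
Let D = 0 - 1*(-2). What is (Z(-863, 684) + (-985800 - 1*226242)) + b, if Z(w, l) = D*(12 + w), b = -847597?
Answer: -2061341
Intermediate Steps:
D = 2 (D = 0 + 2 = 2)
Z(w, l) = 24 + 2*w (Z(w, l) = 2*(12 + w) = 24 + 2*w)
(Z(-863, 684) + (-985800 - 1*226242)) + b = ((24 + 2*(-863)) + (-985800 - 1*226242)) - 847597 = ((24 - 1726) + (-985800 - 226242)) - 847597 = (-1702 - 1212042) - 847597 = -1213744 - 847597 = -2061341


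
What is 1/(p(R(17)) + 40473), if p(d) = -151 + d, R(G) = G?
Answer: 1/40339 ≈ 2.4790e-5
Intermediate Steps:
1/(p(R(17)) + 40473) = 1/((-151 + 17) + 40473) = 1/(-134 + 40473) = 1/40339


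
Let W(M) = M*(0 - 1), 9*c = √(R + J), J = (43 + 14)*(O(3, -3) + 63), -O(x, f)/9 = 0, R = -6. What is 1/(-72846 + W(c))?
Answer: -1966842/143276571137 + 3*√3585/143276571137 ≈ -1.3726e-5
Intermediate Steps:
O(x, f) = 0 (O(x, f) = -9*0 = 0)
J = 3591 (J = (43 + 14)*(0 + 63) = 57*63 = 3591)
c = √3585/9 (c = √(-6 + 3591)/9 = √3585/9 ≈ 6.6528)
W(M) = -M (W(M) = M*(-1) = -M)
1/(-72846 + W(c)) = 1/(-72846 - √3585/9)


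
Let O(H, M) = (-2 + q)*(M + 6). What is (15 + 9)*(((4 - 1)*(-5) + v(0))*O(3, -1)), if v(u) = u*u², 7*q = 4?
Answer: 18000/7 ≈ 2571.4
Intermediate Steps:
q = 4/7 (q = (⅐)*4 = 4/7 ≈ 0.57143)
O(H, M) = -60/7 - 10*M/7 (O(H, M) = (-2 + 4/7)*(M + 6) = -10*(6 + M)/7 = -60/7 - 10*M/7)
v(u) = u³
(15 + 9)*(((4 - 1)*(-5) + v(0))*O(3, -1)) = (15 + 9)*(((4 - 1)*(-5) + 0³)*(-60/7 - 10/7*(-1))) = 24*((3*(-5) + 0)*(-60/7 + 10/7)) = 24*((-15 + 0)*(-50/7)) = 24*(-15*(-50/7)) = 24*(750/7) = 18000/7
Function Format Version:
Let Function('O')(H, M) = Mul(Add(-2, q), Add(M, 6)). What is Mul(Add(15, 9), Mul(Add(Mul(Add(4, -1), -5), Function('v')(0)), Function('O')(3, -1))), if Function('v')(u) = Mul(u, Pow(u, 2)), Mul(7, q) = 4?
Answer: Rational(18000, 7) ≈ 2571.4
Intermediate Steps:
q = Rational(4, 7) (q = Mul(Rational(1, 7), 4) = Rational(4, 7) ≈ 0.57143)
Function('O')(H, M) = Add(Rational(-60, 7), Mul(Rational(-10, 7), M)) (Function('O')(H, M) = Mul(Add(-2, Rational(4, 7)), Add(M, 6)) = Mul(Rational(-10, 7), Add(6, M)) = Add(Rational(-60, 7), Mul(Rational(-10, 7), M)))
Function('v')(u) = Pow(u, 3)
Mul(Add(15, 9), Mul(Add(Mul(Add(4, -1), -5), Function('v')(0)), Function('O')(3, -1))) = Mul(Add(15, 9), Mul(Add(Mul(Add(4, -1), -5), Pow(0, 3)), Add(Rational(-60, 7), Mul(Rational(-10, 7), -1)))) = Mul(24, Mul(Add(Mul(3, -5), 0), Add(Rational(-60, 7), Rational(10, 7)))) = Mul(24, Mul(Add(-15, 0), Rational(-50, 7))) = Mul(24, Mul(-15, Rational(-50, 7))) = Mul(24, Rational(750, 7)) = Rational(18000, 7)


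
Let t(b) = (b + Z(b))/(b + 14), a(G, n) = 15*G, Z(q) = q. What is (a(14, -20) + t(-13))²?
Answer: 33856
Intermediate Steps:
t(b) = 2*b/(14 + b) (t(b) = (b + b)/(b + 14) = (2*b)/(14 + b) = 2*b/(14 + b))
(a(14, -20) + t(-13))² = (15*14 + 2*(-13)/(14 - 13))² = (210 + 2*(-13)/1)² = (210 + 2*(-13)*1)² = (210 - 26)² = 184² = 33856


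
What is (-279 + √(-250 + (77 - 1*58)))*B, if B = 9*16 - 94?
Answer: -13950 + 50*I*√231 ≈ -13950.0 + 759.93*I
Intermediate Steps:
B = 50 (B = 144 - 94 = 50)
(-279 + √(-250 + (77 - 1*58)))*B = (-279 + √(-250 + (77 - 1*58)))*50 = (-279 + √(-250 + (77 - 58)))*50 = (-279 + √(-250 + 19))*50 = (-279 + √(-231))*50 = (-279 + I*√231)*50 = -13950 + 50*I*√231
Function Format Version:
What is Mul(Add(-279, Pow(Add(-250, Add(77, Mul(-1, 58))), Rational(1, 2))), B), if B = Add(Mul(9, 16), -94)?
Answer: Add(-13950, Mul(50, I, Pow(231, Rational(1, 2)))) ≈ Add(-13950., Mul(759.93, I))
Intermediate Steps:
B = 50 (B = Add(144, -94) = 50)
Mul(Add(-279, Pow(Add(-250, Add(77, Mul(-1, 58))), Rational(1, 2))), B) = Mul(Add(-279, Pow(Add(-250, Add(77, Mul(-1, 58))), Rational(1, 2))), 50) = Mul(Add(-279, Pow(Add(-250, Add(77, -58)), Rational(1, 2))), 50) = Mul(Add(-279, Pow(Add(-250, 19), Rational(1, 2))), 50) = Mul(Add(-279, Pow(-231, Rational(1, 2))), 50) = Mul(Add(-279, Mul(I, Pow(231, Rational(1, 2)))), 50) = Add(-13950, Mul(50, I, Pow(231, Rational(1, 2))))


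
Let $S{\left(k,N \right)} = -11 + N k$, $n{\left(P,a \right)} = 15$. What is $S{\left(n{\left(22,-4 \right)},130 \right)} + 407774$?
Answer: $409713$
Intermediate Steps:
$S{\left(n{\left(22,-4 \right)},130 \right)} + 407774 = \left(-11 + 130 \cdot 15\right) + 407774 = \left(-11 + 1950\right) + 407774 = 1939 + 407774 = 409713$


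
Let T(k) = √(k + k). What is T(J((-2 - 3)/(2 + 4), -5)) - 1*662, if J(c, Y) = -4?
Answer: -662 + 2*I*√2 ≈ -662.0 + 2.8284*I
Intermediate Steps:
T(k) = √2*√k (T(k) = √(2*k) = √2*√k)
T(J((-2 - 3)/(2 + 4), -5)) - 1*662 = √2*√(-4) - 1*662 = √2*(2*I) - 662 = 2*I*√2 - 662 = -662 + 2*I*√2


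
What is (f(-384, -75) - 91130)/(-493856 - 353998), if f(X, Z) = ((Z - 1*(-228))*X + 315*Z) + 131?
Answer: 1376/6729 ≈ 0.20449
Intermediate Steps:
f(X, Z) = 131 + 315*Z + X*(228 + Z) (f(X, Z) = ((Z + 228)*X + 315*Z) + 131 = ((228 + Z)*X + 315*Z) + 131 = (X*(228 + Z) + 315*Z) + 131 = (315*Z + X*(228 + Z)) + 131 = 131 + 315*Z + X*(228 + Z))
(f(-384, -75) - 91130)/(-493856 - 353998) = ((131 + 228*(-384) + 315*(-75) - 384*(-75)) - 91130)/(-493856 - 353998) = ((131 - 87552 - 23625 + 28800) - 91130)/(-847854) = (-82246 - 91130)*(-1/847854) = -173376*(-1/847854) = 1376/6729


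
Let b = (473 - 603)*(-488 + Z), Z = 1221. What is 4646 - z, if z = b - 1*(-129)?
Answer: 99807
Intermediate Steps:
b = -95290 (b = (473 - 603)*(-488 + 1221) = -130*733 = -95290)
z = -95161 (z = -95290 - 1*(-129) = -95290 + 129 = -95161)
4646 - z = 4646 - 1*(-95161) = 4646 + 95161 = 99807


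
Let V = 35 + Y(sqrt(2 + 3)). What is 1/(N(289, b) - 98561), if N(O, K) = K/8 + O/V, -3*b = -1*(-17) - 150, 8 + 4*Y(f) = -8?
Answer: -744/73318325 ≈ -1.0148e-5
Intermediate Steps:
Y(f) = -4 (Y(f) = -2 + (1/4)*(-8) = -2 - 2 = -4)
b = 133/3 (b = -(-1*(-17) - 150)/3 = -(17 - 150)/3 = -1/3*(-133) = 133/3 ≈ 44.333)
V = 31 (V = 35 - 4 = 31)
N(O, K) = K/8 + O/31
1/(N(289, b) - 98561) = 1/(((1/8)*(133/3) + (1/31)*289) - 98561) = 1/((133/24 + 289/31) - 98561) = 1/(11059/744 - 98561) = 1/(-73318325/744) = -744/73318325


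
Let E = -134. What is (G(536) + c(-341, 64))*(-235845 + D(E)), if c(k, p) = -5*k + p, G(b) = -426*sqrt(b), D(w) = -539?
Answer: -418163296 + 201399168*sqrt(134) ≈ 1.9132e+9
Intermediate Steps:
c(k, p) = p - 5*k
(G(536) + c(-341, 64))*(-235845 + D(E)) = (-852*sqrt(134) + (64 - 5*(-341)))*(-235845 - 539) = (-852*sqrt(134) + (64 + 1705))*(-236384) = (-852*sqrt(134) + 1769)*(-236384) = (1769 - 852*sqrt(134))*(-236384) = -418163296 + 201399168*sqrt(134)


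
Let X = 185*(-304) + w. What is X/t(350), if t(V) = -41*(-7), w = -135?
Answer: -1375/7 ≈ -196.43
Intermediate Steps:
t(V) = 287
X = -56375 (X = 185*(-304) - 135 = -56240 - 135 = -56375)
X/t(350) = -56375/287 = -56375*1/287 = -1375/7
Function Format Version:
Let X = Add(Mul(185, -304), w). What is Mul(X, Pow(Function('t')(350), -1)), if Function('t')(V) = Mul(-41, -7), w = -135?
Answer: Rational(-1375, 7) ≈ -196.43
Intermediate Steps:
Function('t')(V) = 287
X = -56375 (X = Add(Mul(185, -304), -135) = Add(-56240, -135) = -56375)
Mul(X, Pow(Function('t')(350), -1)) = Mul(-56375, Pow(287, -1)) = Mul(-56375, Rational(1, 287)) = Rational(-1375, 7)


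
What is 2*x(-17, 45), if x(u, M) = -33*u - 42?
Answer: 1038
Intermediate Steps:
x(u, M) = -42 - 33*u
2*x(-17, 45) = 2*(-42 - 33*(-17)) = 2*(-42 + 561) = 2*519 = 1038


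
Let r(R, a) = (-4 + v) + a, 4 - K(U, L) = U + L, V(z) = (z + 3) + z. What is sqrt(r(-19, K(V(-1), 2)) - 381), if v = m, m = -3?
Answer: 3*I*sqrt(43) ≈ 19.672*I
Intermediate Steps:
V(z) = 3 + 2*z (V(z) = (3 + z) + z = 3 + 2*z)
K(U, L) = 4 - L - U (K(U, L) = 4 - (U + L) = 4 - (L + U) = 4 + (-L - U) = 4 - L - U)
v = -3
r(R, a) = -7 + a (r(R, a) = (-4 - 3) + a = -7 + a)
sqrt(r(-19, K(V(-1), 2)) - 381) = sqrt((-7 + (4 - 1*2 - (3 + 2*(-1)))) - 381) = sqrt((-7 + (4 - 2 - (3 - 2))) - 381) = sqrt((-7 + (4 - 2 - 1*1)) - 381) = sqrt((-7 + (4 - 2 - 1)) - 381) = sqrt((-7 + 1) - 381) = sqrt(-6 - 381) = sqrt(-387) = 3*I*sqrt(43)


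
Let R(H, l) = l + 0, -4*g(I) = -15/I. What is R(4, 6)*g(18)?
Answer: 5/4 ≈ 1.2500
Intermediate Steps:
g(I) = 15/(4*I) (g(I) = -(-15)/(4*I) = 15/(4*I))
R(H, l) = l
R(4, 6)*g(18) = 6*((15/4)/18) = 6*((15/4)*(1/18)) = 6*(5/24) = 5/4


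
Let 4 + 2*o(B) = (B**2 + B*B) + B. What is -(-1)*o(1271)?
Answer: 3232149/2 ≈ 1.6161e+6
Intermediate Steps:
o(B) = -2 + B**2 + B/2 (o(B) = -2 + ((B**2 + B*B) + B)/2 = -2 + ((B**2 + B**2) + B)/2 = -2 + (2*B**2 + B)/2 = -2 + (B + 2*B**2)/2 = -2 + (B**2 + B/2) = -2 + B**2 + B/2)
-(-1)*o(1271) = -(-1)*(-2 + 1271**2 + (1/2)*1271) = -(-1)*(-2 + 1615441 + 1271/2) = -(-1)*3232149/2 = -1*(-3232149/2) = 3232149/2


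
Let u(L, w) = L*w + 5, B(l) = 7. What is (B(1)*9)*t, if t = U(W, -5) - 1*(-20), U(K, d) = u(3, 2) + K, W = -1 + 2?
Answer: 2016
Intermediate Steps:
W = 1
u(L, w) = 5 + L*w
U(K, d) = 11 + K (U(K, d) = (5 + 3*2) + K = (5 + 6) + K = 11 + K)
t = 32 (t = (11 + 1) - 1*(-20) = 12 + 20 = 32)
(B(1)*9)*t = (7*9)*32 = 63*32 = 2016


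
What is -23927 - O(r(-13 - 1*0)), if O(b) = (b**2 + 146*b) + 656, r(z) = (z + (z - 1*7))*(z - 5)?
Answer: -464143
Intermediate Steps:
r(z) = (-7 + 2*z)*(-5 + z) (r(z) = (z + (z - 7))*(-5 + z) = (z + (-7 + z))*(-5 + z) = (-7 + 2*z)*(-5 + z))
O(b) = 656 + b**2 + 146*b
-23927 - O(r(-13 - 1*0)) = -23927 - (656 + (35 - 17*(-13 - 1*0) + 2*(-13 - 1*0)**2)**2 + 146*(35 - 17*(-13 - 1*0) + 2*(-13 - 1*0)**2)) = -23927 - (656 + (35 - 17*(-13 + 0) + 2*(-13 + 0)**2)**2 + 146*(35 - 17*(-13 + 0) + 2*(-13 + 0)**2)) = -23927 - (656 + (35 - 17*(-13) + 2*(-13)**2)**2 + 146*(35 - 17*(-13) + 2*(-13)**2)) = -23927 - (656 + (35 + 221 + 2*169)**2 + 146*(35 + 221 + 2*169)) = -23927 - (656 + (35 + 221 + 338)**2 + 146*(35 + 221 + 338)) = -23927 - (656 + 594**2 + 146*594) = -23927 - (656 + 352836 + 86724) = -23927 - 1*440216 = -23927 - 440216 = -464143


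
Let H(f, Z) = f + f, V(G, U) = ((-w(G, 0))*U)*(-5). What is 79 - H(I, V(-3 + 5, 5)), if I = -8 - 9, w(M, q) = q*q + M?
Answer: 113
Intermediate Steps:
w(M, q) = M + q² (w(M, q) = q² + M = M + q²)
I = -17
V(G, U) = 5*G*U (V(G, U) = ((-(G + 0²))*U)*(-5) = ((-(G + 0))*U)*(-5) = ((-G)*U)*(-5) = -G*U*(-5) = 5*G*U)
H(f, Z) = 2*f
79 - H(I, V(-3 + 5, 5)) = 79 - 2*(-17) = 79 - 1*(-34) = 79 + 34 = 113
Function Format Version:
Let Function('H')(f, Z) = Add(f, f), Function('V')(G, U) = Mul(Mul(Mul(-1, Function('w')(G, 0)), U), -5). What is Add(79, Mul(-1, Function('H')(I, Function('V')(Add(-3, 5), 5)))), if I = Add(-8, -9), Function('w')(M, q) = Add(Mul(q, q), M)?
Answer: 113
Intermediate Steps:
Function('w')(M, q) = Add(M, Pow(q, 2)) (Function('w')(M, q) = Add(Pow(q, 2), M) = Add(M, Pow(q, 2)))
I = -17
Function('V')(G, U) = Mul(5, G, U) (Function('V')(G, U) = Mul(Mul(Mul(-1, Add(G, Pow(0, 2))), U), -5) = Mul(Mul(Mul(-1, Add(G, 0)), U), -5) = Mul(Mul(Mul(-1, G), U), -5) = Mul(Mul(-1, G, U), -5) = Mul(5, G, U))
Function('H')(f, Z) = Mul(2, f)
Add(79, Mul(-1, Function('H')(I, Function('V')(Add(-3, 5), 5)))) = Add(79, Mul(-1, Mul(2, -17))) = Add(79, Mul(-1, -34)) = Add(79, 34) = 113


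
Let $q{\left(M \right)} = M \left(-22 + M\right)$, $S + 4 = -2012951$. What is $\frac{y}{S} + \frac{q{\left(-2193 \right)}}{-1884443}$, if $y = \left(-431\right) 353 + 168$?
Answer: $- \frac{1898306124560}{758659791813} \approx -2.5022$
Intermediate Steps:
$S = -2012955$ ($S = -4 - 2012951 = -2012955$)
$y = -151975$ ($y = -152143 + 168 = -151975$)
$\frac{y}{S} + \frac{q{\left(-2193 \right)}}{-1884443} = - \frac{151975}{-2012955} + \frac{\left(-2193\right) \left(-22 - 2193\right)}{-1884443} = \left(-151975\right) \left(- \frac{1}{2012955}\right) + \left(-2193\right) \left(-2215\right) \left(- \frac{1}{1884443}\right) = \frac{30395}{402591} + 4857495 \left(- \frac{1}{1884443}\right) = \frac{30395}{402591} - \frac{4857495}{1884443} = - \frac{1898306124560}{758659791813}$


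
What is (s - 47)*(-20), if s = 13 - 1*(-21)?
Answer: 260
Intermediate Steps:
s = 34 (s = 13 + 21 = 34)
(s - 47)*(-20) = (34 - 47)*(-20) = -13*(-20) = 260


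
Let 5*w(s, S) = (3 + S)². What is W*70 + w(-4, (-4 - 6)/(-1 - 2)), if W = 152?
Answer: 479161/45 ≈ 10648.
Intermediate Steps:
w(s, S) = (3 + S)²/5
W*70 + w(-4, (-4 - 6)/(-1 - 2)) = 152*70 + (3 + (-4 - 6)/(-1 - 2))²/5 = 10640 + (3 - 10/(-3))²/5 = 10640 + (3 - 10*(-⅓))²/5 = 10640 + (3 + 10/3)²/5 = 10640 + (19/3)²/5 = 10640 + (⅕)*(361/9) = 10640 + 361/45 = 479161/45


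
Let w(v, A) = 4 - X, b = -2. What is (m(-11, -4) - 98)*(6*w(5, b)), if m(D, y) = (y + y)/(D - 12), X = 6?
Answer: 26952/23 ≈ 1171.8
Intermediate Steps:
w(v, A) = -2 (w(v, A) = 4 - 1*6 = 4 - 6 = -2)
m(D, y) = 2*y/(-12 + D) (m(D, y) = (2*y)/(-12 + D) = 2*y/(-12 + D))
(m(-11, -4) - 98)*(6*w(5, b)) = (2*(-4)/(-12 - 11) - 98)*(6*(-2)) = (2*(-4)/(-23) - 98)*(-12) = (2*(-4)*(-1/23) - 98)*(-12) = (8/23 - 98)*(-12) = -2246/23*(-12) = 26952/23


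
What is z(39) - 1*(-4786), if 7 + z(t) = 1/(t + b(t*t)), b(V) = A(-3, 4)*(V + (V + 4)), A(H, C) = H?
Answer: 43484120/9099 ≈ 4779.0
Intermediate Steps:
b(V) = -12 - 6*V (b(V) = -3*(V + (V + 4)) = -3*(V + (4 + V)) = -3*(4 + 2*V) = -12 - 6*V)
z(t) = -7 + 1/(-12 + t - 6*t²) (z(t) = -7 + 1/(t + (-12 - 6*t*t)) = -7 + 1/(t + (-12 - 6*t²)) = -7 + 1/(-12 + t - 6*t²))
z(39) - 1*(-4786) = (85 - 7*39 + 42*39²)/(-12 + 39 - 6*39²) - 1*(-4786) = (85 - 273 + 42*1521)/(-12 + 39 - 6*1521) + 4786 = (85 - 273 + 63882)/(-12 + 39 - 9126) + 4786 = 63694/(-9099) + 4786 = -1/9099*63694 + 4786 = -63694/9099 + 4786 = 43484120/9099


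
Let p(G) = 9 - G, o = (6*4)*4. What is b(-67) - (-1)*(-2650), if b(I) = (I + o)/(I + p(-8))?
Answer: -132529/50 ≈ -2650.6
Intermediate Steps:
o = 96 (o = 24*4 = 96)
b(I) = (96 + I)/(17 + I) (b(I) = (I + 96)/(I + (9 - 1*(-8))) = (96 + I)/(I + (9 + 8)) = (96 + I)/(I + 17) = (96 + I)/(17 + I))
b(-67) - (-1)*(-2650) = (96 - 67)/(17 - 67) - (-1)*(-2650) = 29/(-50) - 1*2650 = -1/50*29 - 2650 = -29/50 - 2650 = -132529/50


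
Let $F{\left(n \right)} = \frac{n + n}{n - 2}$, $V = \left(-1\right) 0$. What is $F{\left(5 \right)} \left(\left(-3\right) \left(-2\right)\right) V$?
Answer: $0$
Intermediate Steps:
$V = 0$
$F{\left(n \right)} = \frac{2 n}{-2 + n}$
$F{\left(5 \right)} \left(\left(-3\right) \left(-2\right)\right) V = 2 \cdot 5 \frac{1}{-2 + 5} \left(\left(-3\right) \left(-2\right)\right) 0 = 2 \cdot 5 \cdot \frac{1}{3} \cdot 6 \cdot 0 = \frac{10}{3} \cdot 6 \cdot 0 = 20 \cdot 0 = 0$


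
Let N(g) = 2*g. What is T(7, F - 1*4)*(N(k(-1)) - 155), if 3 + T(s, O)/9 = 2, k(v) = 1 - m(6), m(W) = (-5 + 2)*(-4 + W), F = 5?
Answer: 1269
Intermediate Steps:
m(W) = 12 - 3*W (m(W) = -3*(-4 + W) = 12 - 3*W)
k(v) = 7 (k(v) = 1 - (12 - 3*6) = 1 - (12 - 18) = 1 - 1*(-6) = 1 + 6 = 7)
T(s, O) = -9 (T(s, O) = -27 + 9*2 = -27 + 18 = -9)
T(7, F - 1*4)*(N(k(-1)) - 155) = -9*(2*7 - 155) = -9*(14 - 155) = -9*(-141) = 1269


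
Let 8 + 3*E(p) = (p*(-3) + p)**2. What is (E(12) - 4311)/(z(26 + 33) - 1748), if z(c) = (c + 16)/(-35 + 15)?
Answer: 49460/21021 ≈ 2.3529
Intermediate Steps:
E(p) = -8/3 + 4*p**2/3 (E(p) = -8/3 + (p*(-3) + p)**2/3 = -8/3 + (-3*p + p)**2/3 = -8/3 + (-2*p)**2/3 = -8/3 + (4*p**2)/3 = -8/3 + 4*p**2/3)
z(c) = -4/5 - c/20 (z(c) = (16 + c)/(-20) = (16 + c)*(-1/20) = -4/5 - c/20)
(E(12) - 4311)/(z(26 + 33) - 1748) = ((-8/3 + (4/3)*12**2) - 4311)/((-4/5 - (26 + 33)/20) - 1748) = ((-8/3 + (4/3)*144) - 4311)/((-4/5 - 1/20*59) - 1748) = ((-8/3 + 192) - 4311)/((-4/5 - 59/20) - 1748) = (568/3 - 4311)/(-15/4 - 1748) = -12365/(3*(-7007/4)) = -12365/3*(-4/7007) = 49460/21021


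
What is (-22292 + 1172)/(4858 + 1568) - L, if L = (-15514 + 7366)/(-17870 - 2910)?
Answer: -20468027/5563845 ≈ -3.6788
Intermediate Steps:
L = 2037/5195 (L = -8148/(-20780) = -8148*(-1/20780) = 2037/5195 ≈ 0.39211)
(-22292 + 1172)/(4858 + 1568) - L = (-22292 + 1172)/(4858 + 1568) - 1*2037/5195 = -21120/6426 - 2037/5195 = -21120*1/6426 - 2037/5195 = -3520/1071 - 2037/5195 = -20468027/5563845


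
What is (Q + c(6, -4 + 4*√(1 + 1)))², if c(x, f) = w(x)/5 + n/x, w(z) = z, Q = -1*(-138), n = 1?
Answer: 17480761/900 ≈ 19423.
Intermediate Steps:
Q = 138
c(x, f) = 1/x + x/5 (c(x, f) = x/5 + 1/x = 1/x + x/5)
(Q + c(6, -4 + 4*√(1 + 1)))² = (138 + (1/6 + (⅕)*6))² = (138 + (⅙ + 6/5))² = (138 + 41/30)² = (4181/30)² = 17480761/900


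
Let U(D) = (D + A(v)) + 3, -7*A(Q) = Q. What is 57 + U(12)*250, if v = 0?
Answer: 3807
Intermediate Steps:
A(Q) = -Q/7
U(D) = 3 + D (U(D) = (D - 1/7*0) + 3 = (D + 0) + 3 = D + 3 = 3 + D)
57 + U(12)*250 = 57 + (3 + 12)*250 = 57 + 15*250 = 57 + 3750 = 3807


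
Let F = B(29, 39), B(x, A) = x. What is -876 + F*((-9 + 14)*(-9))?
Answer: -2181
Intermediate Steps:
F = 29
-876 + F*((-9 + 14)*(-9)) = -876 + 29*((-9 + 14)*(-9)) = -876 + 29*(5*(-9)) = -876 + 29*(-45) = -876 - 1305 = -2181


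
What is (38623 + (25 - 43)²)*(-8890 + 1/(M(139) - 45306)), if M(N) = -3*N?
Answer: -15831078063037/45723 ≈ -3.4624e+8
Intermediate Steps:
(38623 + (25 - 43)²)*(-8890 + 1/(M(139) - 45306)) = (38623 + (25 - 43)²)*(-8890 + 1/(-3*139 - 45306)) = (38623 + (-18)²)*(-8890 + 1/(-417 - 45306)) = (38623 + 324)*(-8890 + 1/(-45723)) = 38947*(-8890 - 1/45723) = 38947*(-406477471/45723) = -15831078063037/45723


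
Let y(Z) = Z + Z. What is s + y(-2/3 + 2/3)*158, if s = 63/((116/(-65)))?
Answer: -4095/116 ≈ -35.302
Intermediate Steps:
s = -4095/116 (s = 63/((116*(-1/65))) = 63/(-116/65) = 63*(-65/116) = -4095/116 ≈ -35.302)
y(Z) = 2*Z
s + y(-2/3 + 2/3)*158 = -4095/116 + (2*(-2/3 + 2/3))*158 = -4095/116 + (2*(-2*⅓ + 2*(⅓)))*158 = -4095/116 + (2*(-⅔ + ⅔))*158 = -4095/116 + (2*0)*158 = -4095/116 + 0*158 = -4095/116 + 0 = -4095/116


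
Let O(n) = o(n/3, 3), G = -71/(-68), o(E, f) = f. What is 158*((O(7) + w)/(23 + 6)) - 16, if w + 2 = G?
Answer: -4795/986 ≈ -4.8631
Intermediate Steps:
G = 71/68 (G = -71*(-1/68) = 71/68 ≈ 1.0441)
O(n) = 3
w = -65/68 (w = -2 + 71/68 = -65/68 ≈ -0.95588)
158*((O(7) + w)/(23 + 6)) - 16 = 158*((3 - 65/68)/(23 + 6)) - 16 = 158*((139/68)/29) - 16 = 158*((139/68)*(1/29)) - 16 = 158*(139/1972) - 16 = 10981/986 - 16 = -4795/986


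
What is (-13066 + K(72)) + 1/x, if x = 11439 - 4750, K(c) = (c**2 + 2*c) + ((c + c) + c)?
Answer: -50314657/6689 ≈ -7522.0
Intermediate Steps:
K(c) = c**2 + 5*c (K(c) = (c**2 + 2*c) + (2*c + c) = (c**2 + 2*c) + 3*c = c**2 + 5*c)
x = 6689
(-13066 + K(72)) + 1/x = (-13066 + 72*(5 + 72)) + 1/6689 = (-13066 + 72*77) + 1/6689 = (-13066 + 5544) + 1/6689 = -7522 + 1/6689 = -50314657/6689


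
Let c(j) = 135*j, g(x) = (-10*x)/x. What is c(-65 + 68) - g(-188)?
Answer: 415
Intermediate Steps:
g(x) = -10
c(-65 + 68) - g(-188) = 135*(-65 + 68) - 1*(-10) = 135*3 + 10 = 405 + 10 = 415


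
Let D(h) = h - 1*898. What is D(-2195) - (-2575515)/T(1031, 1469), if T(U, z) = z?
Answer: -1968102/1469 ≈ -1339.8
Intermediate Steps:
D(h) = -898 + h (D(h) = h - 898 = -898 + h)
D(-2195) - (-2575515)/T(1031, 1469) = (-898 - 2195) - (-2575515)/1469 = -3093 - (-2575515)/1469 = -3093 - 1*(-2575515/1469) = -3093 + 2575515/1469 = -1968102/1469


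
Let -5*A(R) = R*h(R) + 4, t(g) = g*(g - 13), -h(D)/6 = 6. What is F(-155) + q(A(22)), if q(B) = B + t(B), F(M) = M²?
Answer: 1174289/25 ≈ 46972.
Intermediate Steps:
h(D) = -36 (h(D) = -6*6 = -36)
t(g) = g*(-13 + g)
A(R) = -⅘ + 36*R/5 (A(R) = -(R*(-36) + 4)/5 = -(-36*R + 4)/5 = -(4 - 36*R)/5 = -⅘ + 36*R/5)
q(B) = B + B*(-13 + B)
F(-155) + q(A(22)) = (-155)² + (-⅘ + (36/5)*22)*(-12 + (-⅘ + (36/5)*22)) = 24025 + (-⅘ + 792/5)*(-12 + (-⅘ + 792/5)) = 24025 + 788*(-12 + 788/5)/5 = 24025 + (788/5)*(728/5) = 24025 + 573664/25 = 1174289/25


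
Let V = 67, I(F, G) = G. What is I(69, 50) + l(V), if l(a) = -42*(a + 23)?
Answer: -3730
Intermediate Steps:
l(a) = -966 - 42*a (l(a) = -42*(23 + a) = -966 - 42*a)
I(69, 50) + l(V) = 50 + (-966 - 42*67) = 50 + (-966 - 2814) = 50 - 3780 = -3730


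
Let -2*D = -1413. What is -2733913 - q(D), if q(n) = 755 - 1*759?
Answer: -2733909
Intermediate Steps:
D = 1413/2 (D = -½*(-1413) = 1413/2 ≈ 706.50)
q(n) = -4 (q(n) = 755 - 759 = -4)
-2733913 - q(D) = -2733913 - 1*(-4) = -2733913 + 4 = -2733909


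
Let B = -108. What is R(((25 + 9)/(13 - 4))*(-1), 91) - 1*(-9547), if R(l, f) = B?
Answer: 9439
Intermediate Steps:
R(l, f) = -108
R(((25 + 9)/(13 - 4))*(-1), 91) - 1*(-9547) = -108 - 1*(-9547) = -108 + 9547 = 9439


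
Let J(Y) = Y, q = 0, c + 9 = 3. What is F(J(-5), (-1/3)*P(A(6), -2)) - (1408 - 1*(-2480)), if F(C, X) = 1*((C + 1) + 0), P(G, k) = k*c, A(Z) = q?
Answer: -3892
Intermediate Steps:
c = -6 (c = -9 + 3 = -6)
A(Z) = 0
P(G, k) = -6*k (P(G, k) = k*(-6) = -6*k)
F(C, X) = 1 + C (F(C, X) = 1*((1 + C) + 0) = 1*(1 + C) = 1 + C)
F(J(-5), (-1/3)*P(A(6), -2)) - (1408 - 1*(-2480)) = (1 - 5) - (1408 - 1*(-2480)) = -4 - (1408 + 2480) = -4 - 1*3888 = -4 - 3888 = -3892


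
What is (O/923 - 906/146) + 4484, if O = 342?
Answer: 301734283/67379 ≈ 4478.2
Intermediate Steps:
(O/923 - 906/146) + 4484 = (342/923 - 906/146) + 4484 = (342*(1/923) - 906*1/146) + 4484 = (342/923 - 453/73) + 4484 = -393153/67379 + 4484 = 301734283/67379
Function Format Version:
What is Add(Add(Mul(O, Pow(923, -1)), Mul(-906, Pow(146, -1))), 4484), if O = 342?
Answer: Rational(301734283, 67379) ≈ 4478.2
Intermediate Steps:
Add(Add(Mul(O, Pow(923, -1)), Mul(-906, Pow(146, -1))), 4484) = Add(Add(Mul(342, Pow(923, -1)), Mul(-906, Pow(146, -1))), 4484) = Add(Add(Mul(342, Rational(1, 923)), Mul(-906, Rational(1, 146))), 4484) = Add(Add(Rational(342, 923), Rational(-453, 73)), 4484) = Add(Rational(-393153, 67379), 4484) = Rational(301734283, 67379)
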